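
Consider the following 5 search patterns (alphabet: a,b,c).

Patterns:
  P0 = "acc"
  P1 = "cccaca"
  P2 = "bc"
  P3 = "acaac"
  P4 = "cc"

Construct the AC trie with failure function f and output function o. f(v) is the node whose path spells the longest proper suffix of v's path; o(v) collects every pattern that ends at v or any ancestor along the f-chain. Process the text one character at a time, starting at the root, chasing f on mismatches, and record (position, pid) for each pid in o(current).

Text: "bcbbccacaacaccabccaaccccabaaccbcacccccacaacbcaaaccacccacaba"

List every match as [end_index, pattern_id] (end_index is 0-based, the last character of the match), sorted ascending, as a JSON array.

Build:
Trie (insert patterns):
  0='ε' goto a→1 b→10 c→4
  1='a' goto c→2
  2='ac' goto a→12 c→3
  3='acc' goto ·  [P0 ends]
  4='c' goto c→5
  5='cc' goto c→6  [P4 ends]
  6='ccc' goto a→7
  7='ccca' goto c→8
  8='cccac' goto a→9
  9='cccaca' goto ·  [P1 ends]
  10='b' goto c→11
  11='bc' goto ·  [P2 ends]
  12='aca' goto a→13
  13='acaa' goto c→14
  14='acaac' goto ·  [P3 ends]

BFS fail/out derivation:
  fail(1) 'a': from fail(0)=0 chase 'a': 0 ⇒ 0;  out=∅∪out(0)=∅
  fail(4) 'c': from fail(0)=0 chase 'c': 0 ⇒ 0;  out=∅∪out(0)=∅
  fail(10) 'b': from fail(0)=0 chase 'b': 0 ⇒ 0;  out=∅∪out(0)=∅
  fail(2) 'ac': from fail(1)=0 chase 'c': 0 ⇒ 4;  out=∅∪out(4)=∅
  fail(5) 'cc': from fail(4)=0 chase 'c': 0 ⇒ 4;  out={4}∪out(4)={4}
  fail(11) 'bc': from fail(10)=0 chase 'c': 0 ⇒ 4;  out={2}∪out(4)={2}
  fail(3) 'acc': from fail(2)=4 chase 'c': 4 ⇒ 5;  out={0}∪out(5)={0,4}
  fail(6) 'ccc': from fail(5)=4 chase 'c': 4 ⇒ 5;  out=∅∪out(5)={4}
  fail(12) 'aca': from fail(2)=4 chase 'a': 4→0 ⇒ 1;  out=∅∪out(1)=∅
  fail(7) 'ccca': from fail(6)=5 chase 'a': 5→4→0 ⇒ 1;  out=∅∪out(1)=∅
  fail(13) 'acaa': from fail(12)=1 chase 'a': 1→0 ⇒ 1;  out=∅∪out(1)=∅
  fail(8) 'cccac': from fail(7)=1 chase 'c': 1 ⇒ 2;  out=∅∪out(2)=∅
  fail(14) 'acaac': from fail(13)=1 chase 'c': 1 ⇒ 2;  out={3}∪out(2)={3}
  fail(9) 'cccaca': from fail(8)=2 chase 'a': 2 ⇒ 12;  out={1}∪out(12)={1}

Text stream:
[0] read 'b'  n0⇒n10
[1] read 'c'  n10⇒n11  emit P2@[0:1]
[2] read 'b'  n11⇒n10 (fail-walked)
[3] read 'b'  n10⇒n10 (fail-walked)
[4] read 'c'  n10⇒n11  emit P2@[3:4]
[5] read 'c'  n11⇒n5 (fail-walked)  emit P4@[4:5]
[6] read 'a'  n5⇒n1 (fail-walked)
[7] read 'c'  n1⇒n2
[8] read 'a'  n2⇒n12
[9] read 'a'  n12⇒n13
[10] read 'c'  n13⇒n14  emit P3@[6:10]
[11] read 'a'  n14⇒n12 (fail-walked)
[12] read 'c'  n12⇒n2 (fail-walked)
[13] read 'c'  n2⇒n3  emit P0@[11:13],P4@[12:13]
[14] read 'a'  n3⇒n1 (fail-walked)
[15] read 'b'  n1⇒n10 (fail-walked)
[16] read 'c'  n10⇒n11  emit P2@[15:16]
[17] read 'c'  n11⇒n5 (fail-walked)  emit P4@[16:17]
[18] read 'a'  n5⇒n1 (fail-walked)
[19] read 'a'  n1⇒n1 (fail-walked)
[20] read 'c'  n1⇒n2
[21] read 'c'  n2⇒n3  emit P0@[19:21],P4@[20:21]
[22] read 'c'  n3⇒n6 (fail-walked)  emit P4@[21:22]
[23] read 'c'  n6⇒n6 (fail-walked)  emit P4@[22:23]
[24] read 'a'  n6⇒n7
[25] read 'b'  n7⇒n10 (fail-walked)
[26] read 'a'  n10⇒n1 (fail-walked)
[27] read 'a'  n1⇒n1 (fail-walked)
[28] read 'c'  n1⇒n2
[29] read 'c'  n2⇒n3  emit P0@[27:29],P4@[28:29]
[30] read 'b'  n3⇒n10 (fail-walked)
[31] read 'c'  n10⇒n11  emit P2@[30:31]
[32] read 'a'  n11⇒n1 (fail-walked)
[33] read 'c'  n1⇒n2
[34] read 'c'  n2⇒n3  emit P0@[32:34],P4@[33:34]
[35] read 'c'  n3⇒n6 (fail-walked)  emit P4@[34:35]
[36] read 'c'  n6⇒n6 (fail-walked)  emit P4@[35:36]
[37] read 'c'  n6⇒n6 (fail-walked)  emit P4@[36:37]
[38] read 'a'  n6⇒n7
[39] read 'c'  n7⇒n8
[40] read 'a'  n8⇒n9  emit P1@[35:40]
[41] read 'a'  n9⇒n13 (fail-walked)
[42] read 'c'  n13⇒n14  emit P3@[38:42]
[43] read 'b'  n14⇒n10 (fail-walked)
[44] read 'c'  n10⇒n11  emit P2@[43:44]
[45] read 'a'  n11⇒n1 (fail-walked)
[46] read 'a'  n1⇒n1 (fail-walked)
[47] read 'a'  n1⇒n1 (fail-walked)
[48] read 'c'  n1⇒n2
[49] read 'c'  n2⇒n3  emit P0@[47:49],P4@[48:49]
[50] read 'a'  n3⇒n1 (fail-walked)
[51] read 'c'  n1⇒n2
[52] read 'c'  n2⇒n3  emit P0@[50:52],P4@[51:52]
[53] read 'c'  n3⇒n6 (fail-walked)  emit P4@[52:53]
[54] read 'a'  n6⇒n7
[55] read 'c'  n7⇒n8
[56] read 'a'  n8⇒n9  emit P1@[51:56]
[57] read 'b'  n9⇒n10 (fail-walked)
[58] read 'a'  n10⇒n1 (fail-walked)

Result: [[1,2],[4,2],[5,4],[10,3],[13,0],[13,4],[16,2],[17,4],[21,0],[21,4],[22,4],[23,4],[29,0],[29,4],[31,2],[34,0],[34,4],[35,4],[36,4],[37,4],[40,1],[42,3],[44,2],[49,0],[49,4],[52,0],[52,4],[53,4],[56,1]]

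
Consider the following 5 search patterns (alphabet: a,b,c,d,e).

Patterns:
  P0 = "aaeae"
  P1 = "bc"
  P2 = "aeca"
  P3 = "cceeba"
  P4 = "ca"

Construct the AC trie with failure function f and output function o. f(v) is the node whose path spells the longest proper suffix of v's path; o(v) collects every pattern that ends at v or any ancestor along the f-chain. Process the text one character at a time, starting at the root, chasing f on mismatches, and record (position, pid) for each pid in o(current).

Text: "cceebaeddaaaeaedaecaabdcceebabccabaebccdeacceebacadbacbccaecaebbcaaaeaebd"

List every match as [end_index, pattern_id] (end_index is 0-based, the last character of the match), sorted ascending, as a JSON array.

Construct AC machine:
Trie nodes:
  n0 'ε': a→1 b→6 c→11
  n1 'a': a→2 e→8
  n2 'aa': e→3
  n3 'aae': a→4
  n4 'aaea': e→5
  n5 'aaeae': ·  [P0 ends]
  n6 'b': c→7
  n7 'bc': ·  [P1 ends]
  n8 'ae': c→9
  n9 'aec': a→10
  n10 'aeca': ·  [P2 ends]
  n11 'c': a→17 c→12
  n12 'cc': e→13
  n13 'cce': e→14
  n14 'ccee': b→15
  n15 'cceeb': a→16
  n16 'cceeba': ·  [P3 ends]
  n17 'ca': ·  [P4 ends]

BFS fail/out derivation:
  fail(1) 'a': from fail(0)=0 chase 'a': 0 ⇒ 0;  out=∅∪out(0)=∅
  fail(6) 'b': from fail(0)=0 chase 'b': 0 ⇒ 0;  out=∅∪out(0)=∅
  fail(11) 'c': from fail(0)=0 chase 'c': 0 ⇒ 0;  out=∅∪out(0)=∅
  fail(2) 'aa': from fail(1)=0 chase 'a': 0 ⇒ 1;  out=∅∪out(1)=∅
  fail(7) 'bc': from fail(6)=0 chase 'c': 0 ⇒ 11;  out={1}∪out(11)={1}
  fail(8) 'ae': from fail(1)=0 chase 'e': 0 ⇒ 0;  out=∅∪out(0)=∅
  fail(12) 'cc': from fail(11)=0 chase 'c': 0 ⇒ 11;  out=∅∪out(11)=∅
  fail(17) 'ca': from fail(11)=0 chase 'a': 0 ⇒ 1;  out={4}∪out(1)={4}
  fail(3) 'aae': from fail(2)=1 chase 'e': 1 ⇒ 8;  out=∅∪out(8)=∅
  fail(9) 'aec': from fail(8)=0 chase 'c': 0 ⇒ 11;  out=∅∪out(11)=∅
  fail(13) 'cce': from fail(12)=11 chase 'e': 11→0 ⇒ 0;  out=∅∪out(0)=∅
  fail(4) 'aaea': from fail(3)=8 chase 'a': 8→0 ⇒ 1;  out=∅∪out(1)=∅
  fail(10) 'aeca': from fail(9)=11 chase 'a': 11 ⇒ 17;  out={2}∪out(17)={2,4}
  fail(14) 'ccee': from fail(13)=0 chase 'e': 0 ⇒ 0;  out=∅∪out(0)=∅
  fail(5) 'aaeae': from fail(4)=1 chase 'e': 1 ⇒ 8;  out={0}∪out(8)={0}
  fail(15) 'cceeb': from fail(14)=0 chase 'b': 0 ⇒ 6;  out=∅∪out(6)=∅
  fail(16) 'cceeba': from fail(15)=6 chase 'a': 6→0 ⇒ 1;  out={3}∪out(1)={3}

Scan:
i=0 'c': node 0→11
i=1 'c': node 11→12
i=2 'e': node 12→13
i=3 'e': node 13→14
i=4 'b': node 14→15
i=5 'a': node 15→16  → match P3@[0:5]
i=6 'e': node 16→8 ·f
i=7 'd': node 8→0 ·f
i=8 'd': node 0→0
i=9 'a': node 0→1
i=10 'a': node 1→2
i=11 'a': node 2→2 ·f
i=12 'e': node 2→3
i=13 'a': node 3→4
i=14 'e': node 4→5  → match P0@[10:14]
i=15 'd': node 5→0 ·f
i=16 'a': node 0→1
i=17 'e': node 1→8
i=18 'c': node 8→9
i=19 'a': node 9→10  → match P2@[16:19],P4@[18:19]
i=20 'a': node 10→2 ·f
i=21 'b': node 2→6 ·f
i=22 'd': node 6→0 ·f
i=23 'c': node 0→11
i=24 'c': node 11→12
i=25 'e': node 12→13
i=26 'e': node 13→14
i=27 'b': node 14→15
i=28 'a': node 15→16  → match P3@[23:28]
i=29 'b': node 16→6 ·f
i=30 'c': node 6→7  → match P1@[29:30]
i=31 'c': node 7→12 ·f
i=32 'a': node 12→17 ·f  → match P4@[31:32]
i=33 'b': node 17→6 ·f
i=34 'a': node 6→1 ·f
i=35 'e': node 1→8
i=36 'b': node 8→6 ·f
i=37 'c': node 6→7  → match P1@[36:37]
i=38 'c': node 7→12 ·f
i=39 'd': node 12→0 ·f
i=40 'e': node 0→0
i=41 'a': node 0→1
i=42 'c': node 1→11 ·f
i=43 'c': node 11→12
i=44 'e': node 12→13
i=45 'e': node 13→14
i=46 'b': node 14→15
i=47 'a': node 15→16  → match P3@[42:47]
i=48 'c': node 16→11 ·f
i=49 'a': node 11→17  → match P4@[48:49]
i=50 'd': node 17→0 ·f
i=51 'b': node 0→6
i=52 'a': node 6→1 ·f
i=53 'c': node 1→11 ·f
i=54 'b': node 11→6 ·f
i=55 'c': node 6→7  → match P1@[54:55]
i=56 'c': node 7→12 ·f
i=57 'a': node 12→17 ·f  → match P4@[56:57]
i=58 'e': node 17→8 ·f
i=59 'c': node 8→9
i=60 'a': node 9→10  → match P2@[57:60],P4@[59:60]
i=61 'e': node 10→8 ·f
i=62 'b': node 8→6 ·f
i=63 'b': node 6→6 ·f
i=64 'c': node 6→7  → match P1@[63:64]
i=65 'a': node 7→17 ·f  → match P4@[64:65]
i=66 'a': node 17→2 ·f
i=67 'a': node 2→2 ·f
i=68 'e': node 2→3
i=69 'a': node 3→4
i=70 'e': node 4→5  → match P0@[66:70]
i=71 'b': node 5→6 ·f
i=72 'd': node 6→0 ·f

Matches: [[5,3],[14,0],[19,2],[19,4],[28,3],[30,1],[32,4],[37,1],[47,3],[49,4],[55,1],[57,4],[60,2],[60,4],[64,1],[65,4],[70,0]]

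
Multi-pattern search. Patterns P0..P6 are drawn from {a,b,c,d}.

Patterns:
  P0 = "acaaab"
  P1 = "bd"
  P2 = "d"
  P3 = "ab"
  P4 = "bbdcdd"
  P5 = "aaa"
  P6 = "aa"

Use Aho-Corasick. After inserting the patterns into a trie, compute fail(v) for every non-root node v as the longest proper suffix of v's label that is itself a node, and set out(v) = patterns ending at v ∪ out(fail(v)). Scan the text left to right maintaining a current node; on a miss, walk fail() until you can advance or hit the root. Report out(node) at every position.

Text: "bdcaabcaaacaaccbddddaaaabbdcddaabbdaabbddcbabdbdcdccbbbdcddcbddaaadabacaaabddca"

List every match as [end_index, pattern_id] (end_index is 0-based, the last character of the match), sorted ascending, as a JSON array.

Build automaton:
Trie nodes:
  n0 'ε': a→1 b→7 d→9
  n1 'a': a→16 b→10 c→2
  n2 'ac': a→3
  n3 'aca': a→4
  n4 'acaa': a→5
  n5 'acaaa': b→6
  n6 'acaaab': ·  ←P0
  n7 'b': b→11 d→8
  n8 'bd': ·  ←P1
  n9 'd': ·  ←P2
  n10 'ab': ·  ←P3
  n11 'bb': d→12
  n12 'bbd': c→13
  n13 'bbdc': d→14
  n14 'bbdcd': d→15
  n15 'bbdcdd': ·  ←P4
  n16 'aa': a→17  ←P6
  n17 'aaa': ·  ←P5

Failure links (BFS by depth):
  n1('a'): parent n0 fail=0; on 'a' 0 → fail=0;  out ∅∪∅=∅
  n7('b'): parent n0 fail=0; on 'b' 0 → fail=0;  out ∅∪∅=∅
  n9('d'): parent n0 fail=0; on 'd' 0 → fail=0;  out {2}∪∅={2}
  n2('ac'): parent n1 fail=0; on 'c' 0 → fail=0;  out ∅∪∅=∅
  n8('bd'): parent n7 fail=0; on 'd' 0 → fail=9;  out {1}∪{2}={1,2}
  n10('ab'): parent n1 fail=0; on 'b' 0 → fail=7;  out {3}∪∅={3}
  n11('bb'): parent n7 fail=0; on 'b' 0 → fail=7;  out ∅∪∅=∅
  n16('aa'): parent n1 fail=0; on 'a' 0 → fail=1;  out {6}∪∅={6}
  n3('aca'): parent n2 fail=0; on 'a' 0 → fail=1;  out ∅∪∅=∅
  n12('bbd'): parent n11 fail=7; on 'd' 7 → fail=8;  out ∅∪{1,2}={1,2}
  n17('aaa'): parent n16 fail=1; on 'a' 1 → fail=16;  out {5}∪{6}={5,6}
  n4('acaa'): parent n3 fail=1; on 'a' 1 → fail=16;  out ∅∪{6}={6}
  n13('bbdc'): parent n12 fail=8; on 'c' 8→9→0 → fail=0;  out ∅∪∅=∅
  n5('acaaa'): parent n4 fail=16; on 'a' 16 → fail=17;  out ∅∪{5,6}={5,6}
  n14('bbdcd'): parent n13 fail=0; on 'd' 0 → fail=9;  out ∅∪{2}={2}
  n6('acaaab'): parent n5 fail=17; on 'b' 17→16→1 → fail=10;  out {0}∪{3}={0,3}
  n15('bbdcdd'): parent n14 fail=9; on 'd' 9→0 → fail=9;  out {4}∪{2}={2,4}

Text stream:
i=0 'b': node 0→7
i=1 'd': node 7→8  emit P1@[0:1],P2@[1:1]
i=2 'c': node 8→0 (via fail)
i=3 'a': node 0→1
i=4 'a': node 1→16  emit P6@[3:4]
i=5 'b': node 16→10 (via fail)  emit P3@[4:5]
i=6 'c': node 10→0 (via fail)
i=7 'a': node 0→1
i=8 'a': node 1→16  emit P6@[7:8]
i=9 'a': node 16→17  emit P5@[7:9],P6@[8:9]
i=10 'c': node 17→2 (via fail)
i=11 'a': node 2→3
i=12 'a': node 3→4  emit P6@[11:12]
i=13 'c': node 4→2 (via fail)
i=14 'c': node 2→0 (via fail)
i=15 'b': node 0→7
i=16 'd': node 7→8  emit P1@[15:16],P2@[16:16]
i=17 'd': node 8→9 (via fail)  emit P2@[17:17]
i=18 'd': node 9→9 (via fail)  emit P2@[18:18]
i=19 'd': node 9→9 (via fail)  emit P2@[19:19]
i=20 'a': node 9→1 (via fail)
i=21 'a': node 1→16  emit P6@[20:21]
i=22 'a': node 16→17  emit P5@[20:22],P6@[21:22]
i=23 'a': node 17→17 (via fail)  emit P5@[21:23],P6@[22:23]
i=24 'b': node 17→10 (via fail)  emit P3@[23:24]
i=25 'b': node 10→11 (via fail)
i=26 'd': node 11→12  emit P1@[25:26],P2@[26:26]
i=27 'c': node 12→13
i=28 'd': node 13→14  emit P2@[28:28]
i=29 'd': node 14→15  emit P2@[29:29],P4@[24:29]
i=30 'a': node 15→1 (via fail)
i=31 'a': node 1→16  emit P6@[30:31]
i=32 'b': node 16→10 (via fail)  emit P3@[31:32]
i=33 'b': node 10→11 (via fail)
i=34 'd': node 11→12  emit P1@[33:34],P2@[34:34]
i=35 'a': node 12→1 (via fail)
i=36 'a': node 1→16  emit P6@[35:36]
i=37 'b': node 16→10 (via fail)  emit P3@[36:37]
i=38 'b': node 10→11 (via fail)
i=39 'd': node 11→12  emit P1@[38:39],P2@[39:39]
i=40 'd': node 12→9 (via fail)  emit P2@[40:40]
i=41 'c': node 9→0 (via fail)
i=42 'b': node 0→7
i=43 'a': node 7→1 (via fail)
i=44 'b': node 1→10  emit P3@[43:44]
i=45 'd': node 10→8 (via fail)  emit P1@[44:45],P2@[45:45]
i=46 'b': node 8→7 (via fail)
i=47 'd': node 7→8  emit P1@[46:47],P2@[47:47]
i=48 'c': node 8→0 (via fail)
i=49 'd': node 0→9  emit P2@[49:49]
i=50 'c': node 9→0 (via fail)
i=51 'c': node 0→0
i=52 'b': node 0→7
i=53 'b': node 7→11
i=54 'b': node 11→11 (via fail)
i=55 'd': node 11→12  emit P1@[54:55],P2@[55:55]
i=56 'c': node 12→13
i=57 'd': node 13→14  emit P2@[57:57]
i=58 'd': node 14→15  emit P2@[58:58],P4@[53:58]
i=59 'c': node 15→0 (via fail)
i=60 'b': node 0→7
i=61 'd': node 7→8  emit P1@[60:61],P2@[61:61]
i=62 'd': node 8→9 (via fail)  emit P2@[62:62]
i=63 'a': node 9→1 (via fail)
i=64 'a': node 1→16  emit P6@[63:64]
i=65 'a': node 16→17  emit P5@[63:65],P6@[64:65]
i=66 'd': node 17→9 (via fail)  emit P2@[66:66]
i=67 'a': node 9→1 (via fail)
i=68 'b': node 1→10  emit P3@[67:68]
i=69 'a': node 10→1 (via fail)
i=70 'c': node 1→2
i=71 'a': node 2→3
i=72 'a': node 3→4  emit P6@[71:72]
i=73 'a': node 4→5  emit P5@[71:73],P6@[72:73]
i=74 'b': node 5→6  emit P0@[69:74],P3@[73:74]
i=75 'd': node 6→8 (via fail)  emit P1@[74:75],P2@[75:75]
i=76 'd': node 8→9 (via fail)  emit P2@[76:76]
i=77 'c': node 9→0 (via fail)
i=78 'a': node 0→1

Matches: [[1,1],[1,2],[4,6],[5,3],[8,6],[9,5],[9,6],[12,6],[16,1],[16,2],[17,2],[18,2],[19,2],[21,6],[22,5],[22,6],[23,5],[23,6],[24,3],[26,1],[26,2],[28,2],[29,2],[29,4],[31,6],[32,3],[34,1],[34,2],[36,6],[37,3],[39,1],[39,2],[40,2],[44,3],[45,1],[45,2],[47,1],[47,2],[49,2],[55,1],[55,2],[57,2],[58,2],[58,4],[61,1],[61,2],[62,2],[64,6],[65,5],[65,6],[66,2],[68,3],[72,6],[73,5],[73,6],[74,0],[74,3],[75,1],[75,2],[76,2]]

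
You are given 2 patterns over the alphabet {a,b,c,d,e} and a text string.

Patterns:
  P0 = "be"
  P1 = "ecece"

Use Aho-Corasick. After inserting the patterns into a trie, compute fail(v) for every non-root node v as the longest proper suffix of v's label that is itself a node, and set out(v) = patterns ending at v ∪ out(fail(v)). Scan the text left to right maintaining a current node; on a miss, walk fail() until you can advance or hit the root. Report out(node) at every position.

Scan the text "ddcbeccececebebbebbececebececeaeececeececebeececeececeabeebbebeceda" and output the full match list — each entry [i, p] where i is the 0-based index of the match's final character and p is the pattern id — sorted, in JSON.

Build automaton:
Trie (insert patterns):
  n0 'ε': b→1 e→3
  n1 'b': e→2
  n2 'be': ·  ←P0
  n3 'e': c→4
  n4 'ec': e→5
  n5 'ece': c→6
  n6 'ecec': e→7
  n7 'ecece': ·  ←P1

BFS fail/out derivation:
  n1('b'): parent n0 fail=0; on 'b' 0 → fail=0;  out ∅∪∅=∅
  n3('e'): parent n0 fail=0; on 'e' 0 → fail=0;  out ∅∪∅=∅
  n2('be'): parent n1 fail=0; on 'e' 0 → fail=3;  out {0}∪∅={0}
  n4('ec'): parent n3 fail=0; on 'c' 0 → fail=0;  out ∅∪∅=∅
  n5('ece'): parent n4 fail=0; on 'e' 0 → fail=3;  out ∅∪∅=∅
  n6('ecec'): parent n5 fail=3; on 'c' 3 → fail=4;  out ∅∪∅=∅
  n7('ecece'): parent n6 fail=4; on 'e' 4 → fail=5;  out {1}∪∅={1}

Run:
i=0 'd': node 0→0
i=1 'd': node 0→0
i=2 'c': node 0→0
i=3 'b': node 0→1
i=4 'e': node 1→2  ** P0@[3:4]
i=5 'c': node 2→4 (via fail)
i=6 'c': node 4→0 (via fail)
i=7 'e': node 0→3
i=8 'c': node 3→4
i=9 'e': node 4→5
i=10 'c': node 5→6
i=11 'e': node 6→7  ** P1@[7:11]
i=12 'b': node 7→1 (via fail)
i=13 'e': node 1→2  ** P0@[12:13]
i=14 'b': node 2→1 (via fail)
i=15 'b': node 1→1 (via fail)
i=16 'e': node 1→2  ** P0@[15:16]
i=17 'b': node 2→1 (via fail)
i=18 'b': node 1→1 (via fail)
i=19 'e': node 1→2  ** P0@[18:19]
i=20 'c': node 2→4 (via fail)
i=21 'e': node 4→5
i=22 'c': node 5→6
i=23 'e': node 6→7  ** P1@[19:23]
i=24 'b': node 7→1 (via fail)
i=25 'e': node 1→2  ** P0@[24:25]
i=26 'c': node 2→4 (via fail)
i=27 'e': node 4→5
i=28 'c': node 5→6
i=29 'e': node 6→7  ** P1@[25:29]
i=30 'a': node 7→0 (via fail)
i=31 'e': node 0→3
i=32 'e': node 3→3 (via fail)
i=33 'c': node 3→4
i=34 'e': node 4→5
i=35 'c': node 5→6
i=36 'e': node 6→7  ** P1@[32:36]
i=37 'e': node 7→3 (via fail)
i=38 'c': node 3→4
i=39 'e': node 4→5
i=40 'c': node 5→6
i=41 'e': node 6→7  ** P1@[37:41]
i=42 'b': node 7→1 (via fail)
i=43 'e': node 1→2  ** P0@[42:43]
i=44 'e': node 2→3 (via fail)
i=45 'c': node 3→4
i=46 'e': node 4→5
i=47 'c': node 5→6
i=48 'e': node 6→7  ** P1@[44:48]
i=49 'e': node 7→3 (via fail)
i=50 'c': node 3→4
i=51 'e': node 4→5
i=52 'c': node 5→6
i=53 'e': node 6→7  ** P1@[49:53]
i=54 'a': node 7→0 (via fail)
i=55 'b': node 0→1
i=56 'e': node 1→2  ** P0@[55:56]
i=57 'e': node 2→3 (via fail)
i=58 'b': node 3→1 (via fail)
i=59 'b': node 1→1 (via fail)
i=60 'e': node 1→2  ** P0@[59:60]
i=61 'b': node 2→1 (via fail)
i=62 'e': node 1→2  ** P0@[61:62]
i=63 'c': node 2→4 (via fail)
i=64 'e': node 4→5
i=65 'd': node 5→0 (via fail)
i=66 'a': node 0→0

All matches (sorted): [[4,0],[11,1],[13,0],[16,0],[19,0],[23,1],[25,0],[29,1],[36,1],[41,1],[43,0],[48,1],[53,1],[56,0],[60,0],[62,0]]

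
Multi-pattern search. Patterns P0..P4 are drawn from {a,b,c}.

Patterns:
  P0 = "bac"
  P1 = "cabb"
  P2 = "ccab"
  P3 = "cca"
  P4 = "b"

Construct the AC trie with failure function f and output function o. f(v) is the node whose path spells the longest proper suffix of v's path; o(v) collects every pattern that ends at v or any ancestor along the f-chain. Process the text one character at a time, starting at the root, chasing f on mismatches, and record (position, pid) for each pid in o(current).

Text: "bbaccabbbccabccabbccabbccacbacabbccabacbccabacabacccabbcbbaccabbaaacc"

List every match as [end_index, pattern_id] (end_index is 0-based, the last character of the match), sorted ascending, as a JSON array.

Build:
Trie (insert patterns):
  n0 'ε': b→1 c→4
  n1 'b': a→2  ←P4
  n2 'ba': c→3
  n3 'bac': ·  ←P0
  n4 'c': a→5 c→8
  n5 'ca': b→6
  n6 'cab': b→7
  n7 'cabb': ·  ←P1
  n8 'cc': a→9
  n9 'cca': b→10  ←P3
  n10 'ccab': ·  ←P2

BFS fail/out derivation:
  n1('b'): parent n0 fail=0; on 'b' 0 → fail=0;  out {4}∪∅={4}
  n4('c'): parent n0 fail=0; on 'c' 0 → fail=0;  out ∅∪∅=∅
  n2('ba'): parent n1 fail=0; on 'a' 0 → fail=0;  out ∅∪∅=∅
  n5('ca'): parent n4 fail=0; on 'a' 0 → fail=0;  out ∅∪∅=∅
  n8('cc'): parent n4 fail=0; on 'c' 0 → fail=4;  out ∅∪∅=∅
  n3('bac'): parent n2 fail=0; on 'c' 0 → fail=4;  out {0}∪∅={0}
  n6('cab'): parent n5 fail=0; on 'b' 0 → fail=1;  out ∅∪{4}={4}
  n9('cca'): parent n8 fail=4; on 'a' 4 → fail=5;  out {3}∪∅={3}
  n7('cabb'): parent n6 fail=1; on 'b' 1→0 → fail=1;  out {1}∪{4}={1,4}
  n10('ccab'): parent n9 fail=5; on 'b' 5 → fail=6;  out {2}∪{4}={2,4}

Text stream:
i=0 'b': node 0→1  → match P4@[0:0]
i=1 'b': node 1→1 ·f  → match P4@[1:1]
i=2 'a': node 1→2
i=3 'c': node 2→3  → match P0@[1:3]
i=4 'c': node 3→8 ·f
i=5 'a': node 8→9  → match P3@[3:5]
i=6 'b': node 9→10  → match P2@[3:6],P4@[6:6]
i=7 'b': node 10→7 ·f  → match P1@[4:7],P4@[7:7]
i=8 'b': node 7→1 ·f  → match P4@[8:8]
i=9 'c': node 1→4 ·f
i=10 'c': node 4→8
i=11 'a': node 8→9  → match P3@[9:11]
i=12 'b': node 9→10  → match P2@[9:12],P4@[12:12]
i=13 'c': node 10→4 ·f
i=14 'c': node 4→8
i=15 'a': node 8→9  → match P3@[13:15]
i=16 'b': node 9→10  → match P2@[13:16],P4@[16:16]
i=17 'b': node 10→7 ·f  → match P1@[14:17],P4@[17:17]
i=18 'c': node 7→4 ·f
i=19 'c': node 4→8
i=20 'a': node 8→9  → match P3@[18:20]
i=21 'b': node 9→10  → match P2@[18:21],P4@[21:21]
i=22 'b': node 10→7 ·f  → match P1@[19:22],P4@[22:22]
i=23 'c': node 7→4 ·f
i=24 'c': node 4→8
i=25 'a': node 8→9  → match P3@[23:25]
i=26 'c': node 9→4 ·f
i=27 'b': node 4→1 ·f  → match P4@[27:27]
i=28 'a': node 1→2
i=29 'c': node 2→3  → match P0@[27:29]
i=30 'a': node 3→5 ·f
i=31 'b': node 5→6  → match P4@[31:31]
i=32 'b': node 6→7  → match P1@[29:32],P4@[32:32]
i=33 'c': node 7→4 ·f
i=34 'c': node 4→8
i=35 'a': node 8→9  → match P3@[33:35]
i=36 'b': node 9→10  → match P2@[33:36],P4@[36:36]
i=37 'a': node 10→2 ·f
i=38 'c': node 2→3  → match P0@[36:38]
i=39 'b': node 3→1 ·f  → match P4@[39:39]
i=40 'c': node 1→4 ·f
i=41 'c': node 4→8
i=42 'a': node 8→9  → match P3@[40:42]
i=43 'b': node 9→10  → match P2@[40:43],P4@[43:43]
i=44 'a': node 10→2 ·f
i=45 'c': node 2→3  → match P0@[43:45]
i=46 'a': node 3→5 ·f
i=47 'b': node 5→6  → match P4@[47:47]
i=48 'a': node 6→2 ·f
i=49 'c': node 2→3  → match P0@[47:49]
i=50 'c': node 3→8 ·f
i=51 'c': node 8→8 ·f
i=52 'a': node 8→9  → match P3@[50:52]
i=53 'b': node 9→10  → match P2@[50:53],P4@[53:53]
i=54 'b': node 10→7 ·f  → match P1@[51:54],P4@[54:54]
i=55 'c': node 7→4 ·f
i=56 'b': node 4→1 ·f  → match P4@[56:56]
i=57 'b': node 1→1 ·f  → match P4@[57:57]
i=58 'a': node 1→2
i=59 'c': node 2→3  → match P0@[57:59]
i=60 'c': node 3→8 ·f
i=61 'a': node 8→9  → match P3@[59:61]
i=62 'b': node 9→10  → match P2@[59:62],P4@[62:62]
i=63 'b': node 10→7 ·f  → match P1@[60:63],P4@[63:63]
i=64 'a': node 7→2 ·f
i=65 'a': node 2→0 ·f
i=66 'a': node 0→0
i=67 'c': node 0→4
i=68 'c': node 4→8

All matches (sorted): [[0,4],[1,4],[3,0],[5,3],[6,2],[6,4],[7,1],[7,4],[8,4],[11,3],[12,2],[12,4],[15,3],[16,2],[16,4],[17,1],[17,4],[20,3],[21,2],[21,4],[22,1],[22,4],[25,3],[27,4],[29,0],[31,4],[32,1],[32,4],[35,3],[36,2],[36,4],[38,0],[39,4],[42,3],[43,2],[43,4],[45,0],[47,4],[49,0],[52,3],[53,2],[53,4],[54,1],[54,4],[56,4],[57,4],[59,0],[61,3],[62,2],[62,4],[63,1],[63,4]]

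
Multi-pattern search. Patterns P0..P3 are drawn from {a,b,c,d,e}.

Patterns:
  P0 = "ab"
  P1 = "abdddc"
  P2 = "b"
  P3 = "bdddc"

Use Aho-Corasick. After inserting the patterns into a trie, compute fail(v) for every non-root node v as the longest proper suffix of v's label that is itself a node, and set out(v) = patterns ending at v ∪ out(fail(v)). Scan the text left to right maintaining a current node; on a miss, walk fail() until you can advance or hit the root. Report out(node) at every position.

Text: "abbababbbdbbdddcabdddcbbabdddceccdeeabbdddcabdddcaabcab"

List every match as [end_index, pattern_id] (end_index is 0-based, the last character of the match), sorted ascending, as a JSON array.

Construct AC machine:
Trie nodes:
  0='ε' goto a→1 b→7
  1='a' goto b→2
  2='ab' goto d→3  [P0 ends]
  3='abd' goto d→4
  4='abdd' goto d→5
  5='abddd' goto c→6
  6='abdddc' goto ·  [P1 ends]
  7='b' goto d→8  [P2 ends]
  8='bd' goto d→9
  9='bdd' goto d→10
  10='bddd' goto c→11
  11='bdddc' goto ·  [P3 ends]

Failure links (BFS by depth):
  n1('a'): parent n0 fail=0; on 'a' 0 → fail=0;  out ∅∪∅=∅
  n7('b'): parent n0 fail=0; on 'b' 0 → fail=0;  out {2}∪∅={2}
  n2('ab'): parent n1 fail=0; on 'b' 0 → fail=7;  out {0}∪{2}={0,2}
  n8('bd'): parent n7 fail=0; on 'd' 0 → fail=0;  out ∅∪∅=∅
  n3('abd'): parent n2 fail=7; on 'd' 7 → fail=8;  out ∅∪∅=∅
  n9('bdd'): parent n8 fail=0; on 'd' 0 → fail=0;  out ∅∪∅=∅
  n4('abdd'): parent n3 fail=8; on 'd' 8 → fail=9;  out ∅∪∅=∅
  n10('bddd'): parent n9 fail=0; on 'd' 0 → fail=0;  out ∅∪∅=∅
  n5('abddd'): parent n4 fail=9; on 'd' 9 → fail=10;  out ∅∪∅=∅
  n11('bdddc'): parent n10 fail=0; on 'c' 0 → fail=0;  out {3}∪∅={3}
  n6('abdddc'): parent n5 fail=10; on 'c' 10 → fail=11;  out {1}∪{3}={1,3}

Run:
i=0 'a': node 0→1
i=1 'b': node 1→2  ** P0@[0:1],P2@[1:1]
i=2 'b': node 2→7 (via fail)  ** P2@[2:2]
i=3 'a': node 7→1 (via fail)
i=4 'b': node 1→2  ** P0@[3:4],P2@[4:4]
i=5 'a': node 2→1 (via fail)
i=6 'b': node 1→2  ** P0@[5:6],P2@[6:6]
i=7 'b': node 2→7 (via fail)  ** P2@[7:7]
i=8 'b': node 7→7 (via fail)  ** P2@[8:8]
i=9 'd': node 7→8
i=10 'b': node 8→7 (via fail)  ** P2@[10:10]
i=11 'b': node 7→7 (via fail)  ** P2@[11:11]
i=12 'd': node 7→8
i=13 'd': node 8→9
i=14 'd': node 9→10
i=15 'c': node 10→11  ** P3@[11:15]
i=16 'a': node 11→1 (via fail)
i=17 'b': node 1→2  ** P0@[16:17],P2@[17:17]
i=18 'd': node 2→3
i=19 'd': node 3→4
i=20 'd': node 4→5
i=21 'c': node 5→6  ** P1@[16:21],P3@[17:21]
i=22 'b': node 6→7 (via fail)  ** P2@[22:22]
i=23 'b': node 7→7 (via fail)  ** P2@[23:23]
i=24 'a': node 7→1 (via fail)
i=25 'b': node 1→2  ** P0@[24:25],P2@[25:25]
i=26 'd': node 2→3
i=27 'd': node 3→4
i=28 'd': node 4→5
i=29 'c': node 5→6  ** P1@[24:29],P3@[25:29]
i=30 'e': node 6→0 (via fail)
i=31 'c': node 0→0
i=32 'c': node 0→0
i=33 'd': node 0→0
i=34 'e': node 0→0
i=35 'e': node 0→0
i=36 'a': node 0→1
i=37 'b': node 1→2  ** P0@[36:37],P2@[37:37]
i=38 'b': node 2→7 (via fail)  ** P2@[38:38]
i=39 'd': node 7→8
i=40 'd': node 8→9
i=41 'd': node 9→10
i=42 'c': node 10→11  ** P3@[38:42]
i=43 'a': node 11→1 (via fail)
i=44 'b': node 1→2  ** P0@[43:44],P2@[44:44]
i=45 'd': node 2→3
i=46 'd': node 3→4
i=47 'd': node 4→5
i=48 'c': node 5→6  ** P1@[43:48],P3@[44:48]
i=49 'a': node 6→1 (via fail)
i=50 'a': node 1→1 (via fail)
i=51 'b': node 1→2  ** P0@[50:51],P2@[51:51]
i=52 'c': node 2→0 (via fail)
i=53 'a': node 0→1
i=54 'b': node 1→2  ** P0@[53:54],P2@[54:54]

Matches: [[1,0],[1,2],[2,2],[4,0],[4,2],[6,0],[6,2],[7,2],[8,2],[10,2],[11,2],[15,3],[17,0],[17,2],[21,1],[21,3],[22,2],[23,2],[25,0],[25,2],[29,1],[29,3],[37,0],[37,2],[38,2],[42,3],[44,0],[44,2],[48,1],[48,3],[51,0],[51,2],[54,0],[54,2]]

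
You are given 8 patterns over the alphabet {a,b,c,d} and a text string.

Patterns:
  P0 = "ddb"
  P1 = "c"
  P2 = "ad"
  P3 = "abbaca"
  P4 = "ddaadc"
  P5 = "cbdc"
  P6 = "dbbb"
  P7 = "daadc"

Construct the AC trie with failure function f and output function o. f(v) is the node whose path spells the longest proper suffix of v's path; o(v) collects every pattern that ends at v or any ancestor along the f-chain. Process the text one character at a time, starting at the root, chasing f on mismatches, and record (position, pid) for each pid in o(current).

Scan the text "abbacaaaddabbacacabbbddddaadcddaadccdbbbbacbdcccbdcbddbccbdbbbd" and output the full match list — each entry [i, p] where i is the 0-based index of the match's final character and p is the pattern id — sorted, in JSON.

Build automaton:
Trie nodes:
  0='ε' goto a→5 c→4 d→1
  1='d' goto a→22 b→19 d→2
  2='dd' goto a→12 b→3
  3='ddb' goto ·  ←P0
  4='c' goto b→16  ←P1
  5='a' goto b→7 d→6
  6='ad' goto ·  ←P2
  7='ab' goto b→8
  8='abb' goto a→9
  9='abba' goto c→10
  10='abbac' goto a→11
  11='abbaca' goto ·  ←P3
  12='dda' goto a→13
  13='ddaa' goto d→14
  14='ddaad' goto c→15
  15='ddaadc' goto ·  ←P4
  16='cb' goto d→17
  17='cbd' goto c→18
  18='cbdc' goto ·  ←P5
  19='db' goto b→20
  20='dbb' goto b→21
  21='dbbb' goto ·  ←P6
  22='da' goto a→23
  23='daa' goto d→24
  24='daad' goto c→25
  25='daadc' goto ·  ←P7

Failure links (BFS by depth):
  fail(1) 'd': from fail(0)=0 chase 'd': 0 ⇒ 0;  out=∅∪out(0)=∅
  fail(4) 'c': from fail(0)=0 chase 'c': 0 ⇒ 0;  out={1}∪out(0)={1}
  fail(5) 'a': from fail(0)=0 chase 'a': 0 ⇒ 0;  out=∅∪out(0)=∅
  fail(2) 'dd': from fail(1)=0 chase 'd': 0 ⇒ 1;  out=∅∪out(1)=∅
  fail(6) 'ad': from fail(5)=0 chase 'd': 0 ⇒ 1;  out={2}∪out(1)={2}
  fail(7) 'ab': from fail(5)=0 chase 'b': 0 ⇒ 0;  out=∅∪out(0)=∅
  fail(16) 'cb': from fail(4)=0 chase 'b': 0 ⇒ 0;  out=∅∪out(0)=∅
  fail(19) 'db': from fail(1)=0 chase 'b': 0 ⇒ 0;  out=∅∪out(0)=∅
  fail(22) 'da': from fail(1)=0 chase 'a': 0 ⇒ 5;  out=∅∪out(5)=∅
  fail(3) 'ddb': from fail(2)=1 chase 'b': 1 ⇒ 19;  out={0}∪out(19)={0}
  fail(8) 'abb': from fail(7)=0 chase 'b': 0 ⇒ 0;  out=∅∪out(0)=∅
  fail(12) 'dda': from fail(2)=1 chase 'a': 1 ⇒ 22;  out=∅∪out(22)=∅
  fail(17) 'cbd': from fail(16)=0 chase 'd': 0 ⇒ 1;  out=∅∪out(1)=∅
  fail(20) 'dbb': from fail(19)=0 chase 'b': 0 ⇒ 0;  out=∅∪out(0)=∅
  fail(23) 'daa': from fail(22)=5 chase 'a': 5→0 ⇒ 5;  out=∅∪out(5)=∅
  fail(9) 'abba': from fail(8)=0 chase 'a': 0 ⇒ 5;  out=∅∪out(5)=∅
  fail(13) 'ddaa': from fail(12)=22 chase 'a': 22 ⇒ 23;  out=∅∪out(23)=∅
  fail(18) 'cbdc': from fail(17)=1 chase 'c': 1→0 ⇒ 4;  out={5}∪out(4)={1,5}
  fail(21) 'dbbb': from fail(20)=0 chase 'b': 0 ⇒ 0;  out={6}∪out(0)={6}
  fail(24) 'daad': from fail(23)=5 chase 'd': 5 ⇒ 6;  out=∅∪out(6)={2}
  fail(10) 'abbac': from fail(9)=5 chase 'c': 5→0 ⇒ 4;  out=∅∪out(4)={1}
  fail(14) 'ddaad': from fail(13)=23 chase 'd': 23 ⇒ 24;  out=∅∪out(24)={2}
  fail(25) 'daadc': from fail(24)=6 chase 'c': 6→1→0 ⇒ 4;  out={7}∪out(4)={1,7}
  fail(11) 'abbaca': from fail(10)=4 chase 'a': 4→0 ⇒ 5;  out={3}∪out(5)={3}
  fail(15) 'ddaadc': from fail(14)=24 chase 'c': 24 ⇒ 25;  out={4}∪out(25)={1,4,7}

Run:
pos 0 'a': at 5
pos 1 'b': at 7
pos 2 'b': at 8
pos 3 'a': at 9
pos 4 'c': at 10  → match P1@[4:4]
pos 5 'a': at 11  → match P3@[0:5]
pos 6 'a': at 5 ·f
pos 7 'a': at 5 ·f
pos 8 'd': at 6  → match P2@[7:8]
pos 9 'd': at 2 ·f
pos 10 'a': at 12
pos 11 'b': at 7 ·f
pos 12 'b': at 8
pos 13 'a': at 9
pos 14 'c': at 10  → match P1@[14:14]
pos 15 'a': at 11  → match P3@[10:15]
pos 16 'c': at 4 ·f  → match P1@[16:16]
pos 17 'a': at 5 ·f
pos 18 'b': at 7
pos 19 'b': at 8
pos 20 'b': at 0 ·f
pos 21 'd': at 1
pos 22 'd': at 2
pos 23 'd': at 2 ·f
pos 24 'd': at 2 ·f
pos 25 'a': at 12
pos 26 'a': at 13
pos 27 'd': at 14  → match P2@[26:27]
pos 28 'c': at 15  → match P1@[28:28],P4@[23:28],P7@[24:28]
pos 29 'd': at 1 ·f
pos 30 'd': at 2
pos 31 'a': at 12
pos 32 'a': at 13
pos 33 'd': at 14  → match P2@[32:33]
pos 34 'c': at 15  → match P1@[34:34],P4@[29:34],P7@[30:34]
pos 35 'c': at 4 ·f  → match P1@[35:35]
pos 36 'd': at 1 ·f
pos 37 'b': at 19
pos 38 'b': at 20
pos 39 'b': at 21  → match P6@[36:39]
pos 40 'b': at 0 ·f
pos 41 'a': at 5
pos 42 'c': at 4 ·f  → match P1@[42:42]
pos 43 'b': at 16
pos 44 'd': at 17
pos 45 'c': at 18  → match P1@[45:45],P5@[42:45]
pos 46 'c': at 4 ·f  → match P1@[46:46]
pos 47 'c': at 4 ·f  → match P1@[47:47]
pos 48 'b': at 16
pos 49 'd': at 17
pos 50 'c': at 18  → match P1@[50:50],P5@[47:50]
pos 51 'b': at 16 ·f
pos 52 'd': at 17
pos 53 'd': at 2 ·f
pos 54 'b': at 3  → match P0@[52:54]
pos 55 'c': at 4 ·f  → match P1@[55:55]
pos 56 'c': at 4 ·f  → match P1@[56:56]
pos 57 'b': at 16
pos 58 'd': at 17
pos 59 'b': at 19 ·f
pos 60 'b': at 20
pos 61 'b': at 21  → match P6@[58:61]
pos 62 'd': at 1 ·f

Matches: [[4,1],[5,3],[8,2],[14,1],[15,3],[16,1],[27,2],[28,1],[28,4],[28,7],[33,2],[34,1],[34,4],[34,7],[35,1],[39,6],[42,1],[45,1],[45,5],[46,1],[47,1],[50,1],[50,5],[54,0],[55,1],[56,1],[61,6]]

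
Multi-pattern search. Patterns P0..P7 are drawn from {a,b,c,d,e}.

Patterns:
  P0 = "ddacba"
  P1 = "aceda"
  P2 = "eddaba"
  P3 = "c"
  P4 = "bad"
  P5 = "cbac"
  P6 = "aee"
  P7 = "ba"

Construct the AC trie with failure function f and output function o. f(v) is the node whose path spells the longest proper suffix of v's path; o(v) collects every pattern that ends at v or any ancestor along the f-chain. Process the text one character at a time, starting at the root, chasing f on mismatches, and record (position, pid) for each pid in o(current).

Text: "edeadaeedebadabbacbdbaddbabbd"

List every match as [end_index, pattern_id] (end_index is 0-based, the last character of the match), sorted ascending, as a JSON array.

Build automaton:
Trie nodes:
  n0 'ε': a→7 b→19 c→18 d→1 e→12
  n1 'd': d→2
  n2 'dd': a→3
  n3 'dda': c→4
  n4 'ddac': b→5
  n5 'ddacb': a→6
  n6 'ddacba': ·  [P0 ends]
  n7 'a': c→8 e→25
  n8 'ac': e→9
  n9 'ace': d→10
  n10 'aced': a→11
  n11 'aceda': ·  [P1 ends]
  n12 'e': d→13
  n13 'ed': d→14
  n14 'edd': a→15
  n15 'edda': b→16
  n16 'eddab': a→17
  n17 'eddaba': ·  [P2 ends]
  n18 'c': b→22  [P3 ends]
  n19 'b': a→20
  n20 'ba': d→21  [P7 ends]
  n21 'bad': ·  [P4 ends]
  n22 'cb': a→23
  n23 'cba': c→24
  n24 'cbac': ·  [P5 ends]
  n25 'ae': e→26
  n26 'aee': ·  [P6 ends]

Failure links (BFS by depth):
  fail(1) 'd': from fail(0)=0 chase 'd': 0 ⇒ 0;  out=∅∪out(0)=∅
  fail(7) 'a': from fail(0)=0 chase 'a': 0 ⇒ 0;  out=∅∪out(0)=∅
  fail(12) 'e': from fail(0)=0 chase 'e': 0 ⇒ 0;  out=∅∪out(0)=∅
  fail(18) 'c': from fail(0)=0 chase 'c': 0 ⇒ 0;  out={3}∪out(0)={3}
  fail(19) 'b': from fail(0)=0 chase 'b': 0 ⇒ 0;  out=∅∪out(0)=∅
  fail(2) 'dd': from fail(1)=0 chase 'd': 0 ⇒ 1;  out=∅∪out(1)=∅
  fail(8) 'ac': from fail(7)=0 chase 'c': 0 ⇒ 18;  out=∅∪out(18)={3}
  fail(13) 'ed': from fail(12)=0 chase 'd': 0 ⇒ 1;  out=∅∪out(1)=∅
  fail(20) 'ba': from fail(19)=0 chase 'a': 0 ⇒ 7;  out={7}∪out(7)={7}
  fail(22) 'cb': from fail(18)=0 chase 'b': 0 ⇒ 19;  out=∅∪out(19)=∅
  fail(25) 'ae': from fail(7)=0 chase 'e': 0 ⇒ 12;  out=∅∪out(12)=∅
  fail(3) 'dda': from fail(2)=1 chase 'a': 1→0 ⇒ 7;  out=∅∪out(7)=∅
  fail(9) 'ace': from fail(8)=18 chase 'e': 18→0 ⇒ 12;  out=∅∪out(12)=∅
  fail(14) 'edd': from fail(13)=1 chase 'd': 1 ⇒ 2;  out=∅∪out(2)=∅
  fail(21) 'bad': from fail(20)=7 chase 'd': 7→0 ⇒ 1;  out={4}∪out(1)={4}
  fail(23) 'cba': from fail(22)=19 chase 'a': 19 ⇒ 20;  out=∅∪out(20)={7}
  fail(26) 'aee': from fail(25)=12 chase 'e': 12→0 ⇒ 12;  out={6}∪out(12)={6}
  fail(4) 'ddac': from fail(3)=7 chase 'c': 7 ⇒ 8;  out=∅∪out(8)={3}
  fail(10) 'aced': from fail(9)=12 chase 'd': 12 ⇒ 13;  out=∅∪out(13)=∅
  fail(15) 'edda': from fail(14)=2 chase 'a': 2 ⇒ 3;  out=∅∪out(3)=∅
  fail(24) 'cbac': from fail(23)=20 chase 'c': 20→7 ⇒ 8;  out={5}∪out(8)={3,5}
  fail(5) 'ddacb': from fail(4)=8 chase 'b': 8→18 ⇒ 22;  out=∅∪out(22)=∅
  fail(11) 'aceda': from fail(10)=13 chase 'a': 13→1→0 ⇒ 7;  out={1}∪out(7)={1}
  fail(16) 'eddab': from fail(15)=3 chase 'b': 3→7→0 ⇒ 19;  out=∅∪out(19)=∅
  fail(6) 'ddacba': from fail(5)=22 chase 'a': 22 ⇒ 23;  out={0}∪out(23)={0,7}
  fail(17) 'eddaba': from fail(16)=19 chase 'a': 19 ⇒ 20;  out={2}∪out(20)={2,7}

Text stream:
[0] read 'e'  n0⇒n12
[1] read 'd'  n12⇒n13
[2] read 'e'  n13⇒n12 (via fail)
[3] read 'a'  n12⇒n7 (via fail)
[4] read 'd'  n7⇒n1 (via fail)
[5] read 'a'  n1⇒n7 (via fail)
[6] read 'e'  n7⇒n25
[7] read 'e'  n25⇒n26  → match P6@[5:7]
[8] read 'd'  n26⇒n13 (via fail)
[9] read 'e'  n13⇒n12 (via fail)
[10] read 'b'  n12⇒n19 (via fail)
[11] read 'a'  n19⇒n20  → match P7@[10:11]
[12] read 'd'  n20⇒n21  → match P4@[10:12]
[13] read 'a'  n21⇒n7 (via fail)
[14] read 'b'  n7⇒n19 (via fail)
[15] read 'b'  n19⇒n19 (via fail)
[16] read 'a'  n19⇒n20  → match P7@[15:16]
[17] read 'c'  n20⇒n8 (via fail)  → match P3@[17:17]
[18] read 'b'  n8⇒n22 (via fail)
[19] read 'd'  n22⇒n1 (via fail)
[20] read 'b'  n1⇒n19 (via fail)
[21] read 'a'  n19⇒n20  → match P7@[20:21]
[22] read 'd'  n20⇒n21  → match P4@[20:22]
[23] read 'd'  n21⇒n2 (via fail)
[24] read 'b'  n2⇒n19 (via fail)
[25] read 'a'  n19⇒n20  → match P7@[24:25]
[26] read 'b'  n20⇒n19 (via fail)
[27] read 'b'  n19⇒n19 (via fail)
[28] read 'd'  n19⇒n1 (via fail)

All matches (sorted): [[7,6],[11,7],[12,4],[16,7],[17,3],[21,7],[22,4],[25,7]]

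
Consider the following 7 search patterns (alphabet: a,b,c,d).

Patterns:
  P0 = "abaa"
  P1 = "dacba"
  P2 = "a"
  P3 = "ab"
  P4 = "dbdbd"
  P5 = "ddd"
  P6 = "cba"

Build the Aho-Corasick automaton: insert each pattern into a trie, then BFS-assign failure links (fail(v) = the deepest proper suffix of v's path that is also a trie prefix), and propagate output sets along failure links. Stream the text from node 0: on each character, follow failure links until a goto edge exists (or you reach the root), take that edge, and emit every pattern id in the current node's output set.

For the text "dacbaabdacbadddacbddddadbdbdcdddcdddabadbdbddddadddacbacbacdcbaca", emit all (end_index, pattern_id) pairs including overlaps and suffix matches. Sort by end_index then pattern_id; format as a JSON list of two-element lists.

Construct AC machine:
Trie nodes:
  n0 'ε': a→1 c→16 d→5
  n1 'a': b→2  ←P2
  n2 'ab': a→3  ←P3
  n3 'aba': a→4
  n4 'abaa': ·  ←P0
  n5 'd': a→6 b→10 d→14
  n6 'da': c→7
  n7 'dac': b→8
  n8 'dacb': a→9
  n9 'dacba': ·  ←P1
  n10 'db': d→11
  n11 'dbd': b→12
  n12 'dbdb': d→13
  n13 'dbdbd': ·  ←P4
  n14 'dd': d→15
  n15 'ddd': ·  ←P5
  n16 'c': b→17
  n17 'cb': a→18
  n18 'cba': ·  ←P6

BFS fail/out derivation:
  n1('a'): parent n0 fail=0; on 'a' 0 → fail=0;  out {2}∪∅={2}
  n5('d'): parent n0 fail=0; on 'd' 0 → fail=0;  out ∅∪∅=∅
  n16('c'): parent n0 fail=0; on 'c' 0 → fail=0;  out ∅∪∅=∅
  n2('ab'): parent n1 fail=0; on 'b' 0 → fail=0;  out {3}∪∅={3}
  n6('da'): parent n5 fail=0; on 'a' 0 → fail=1;  out ∅∪{2}={2}
  n10('db'): parent n5 fail=0; on 'b' 0 → fail=0;  out ∅∪∅=∅
  n14('dd'): parent n5 fail=0; on 'd' 0 → fail=5;  out ∅∪∅=∅
  n17('cb'): parent n16 fail=0; on 'b' 0 → fail=0;  out ∅∪∅=∅
  n3('aba'): parent n2 fail=0; on 'a' 0 → fail=1;  out ∅∪{2}={2}
  n7('dac'): parent n6 fail=1; on 'c' 1→0 → fail=16;  out ∅∪∅=∅
  n11('dbd'): parent n10 fail=0; on 'd' 0 → fail=5;  out ∅∪∅=∅
  n15('ddd'): parent n14 fail=5; on 'd' 5 → fail=14;  out {5}∪∅={5}
  n18('cba'): parent n17 fail=0; on 'a' 0 → fail=1;  out {6}∪{2}={2,6}
  n4('abaa'): parent n3 fail=1; on 'a' 1→0 → fail=1;  out {0}∪{2}={0,2}
  n8('dacb'): parent n7 fail=16; on 'b' 16 → fail=17;  out ∅∪∅=∅
  n12('dbdb'): parent n11 fail=5; on 'b' 5 → fail=10;  out ∅∪∅=∅
  n9('dacba'): parent n8 fail=17; on 'a' 17 → fail=18;  out {1}∪{2,6}={1,2,6}
  n13('dbdbd'): parent n12 fail=10; on 'd' 10 → fail=11;  out {4}∪∅={4}

Text stream:
pos 0 'd': at 5
pos 1 'a': at 6  emit P2@[1:1]
pos 2 'c': at 7
pos 3 'b': at 8
pos 4 'a': at 9  emit P1@[0:4],P2@[4:4],P6@[2:4]
pos 5 'a': at 1 (via fail)  emit P2@[5:5]
pos 6 'b': at 2  emit P3@[5:6]
pos 7 'd': at 5 (via fail)
pos 8 'a': at 6  emit P2@[8:8]
pos 9 'c': at 7
pos 10 'b': at 8
pos 11 'a': at 9  emit P1@[7:11],P2@[11:11],P6@[9:11]
pos 12 'd': at 5 (via fail)
pos 13 'd': at 14
pos 14 'd': at 15  emit P5@[12:14]
pos 15 'a': at 6 (via fail)  emit P2@[15:15]
pos 16 'c': at 7
pos 17 'b': at 8
pos 18 'd': at 5 (via fail)
pos 19 'd': at 14
pos 20 'd': at 15  emit P5@[18:20]
pos 21 'd': at 15 (via fail)  emit P5@[19:21]
pos 22 'a': at 6 (via fail)  emit P2@[22:22]
pos 23 'd': at 5 (via fail)
pos 24 'b': at 10
pos 25 'd': at 11
pos 26 'b': at 12
pos 27 'd': at 13  emit P4@[23:27]
pos 28 'c': at 16 (via fail)
pos 29 'd': at 5 (via fail)
pos 30 'd': at 14
pos 31 'd': at 15  emit P5@[29:31]
pos 32 'c': at 16 (via fail)
pos 33 'd': at 5 (via fail)
pos 34 'd': at 14
pos 35 'd': at 15  emit P5@[33:35]
pos 36 'a': at 6 (via fail)  emit P2@[36:36]
pos 37 'b': at 2 (via fail)  emit P3@[36:37]
pos 38 'a': at 3  emit P2@[38:38]
pos 39 'd': at 5 (via fail)
pos 40 'b': at 10
pos 41 'd': at 11
pos 42 'b': at 12
pos 43 'd': at 13  emit P4@[39:43]
pos 44 'd': at 14 (via fail)
pos 45 'd': at 15  emit P5@[43:45]
pos 46 'd': at 15 (via fail)  emit P5@[44:46]
pos 47 'a': at 6 (via fail)  emit P2@[47:47]
pos 48 'd': at 5 (via fail)
pos 49 'd': at 14
pos 50 'd': at 15  emit P5@[48:50]
pos 51 'a': at 6 (via fail)  emit P2@[51:51]
pos 52 'c': at 7
pos 53 'b': at 8
pos 54 'a': at 9  emit P1@[50:54],P2@[54:54],P6@[52:54]
pos 55 'c': at 16 (via fail)
pos 56 'b': at 17
pos 57 'a': at 18  emit P2@[57:57],P6@[55:57]
pos 58 'c': at 16 (via fail)
pos 59 'd': at 5 (via fail)
pos 60 'c': at 16 (via fail)
pos 61 'b': at 17
pos 62 'a': at 18  emit P2@[62:62],P6@[60:62]
pos 63 'c': at 16 (via fail)
pos 64 'a': at 1 (via fail)  emit P2@[64:64]

All matches (sorted): [[1,2],[4,1],[4,2],[4,6],[5,2],[6,3],[8,2],[11,1],[11,2],[11,6],[14,5],[15,2],[20,5],[21,5],[22,2],[27,4],[31,5],[35,5],[36,2],[37,3],[38,2],[43,4],[45,5],[46,5],[47,2],[50,5],[51,2],[54,1],[54,2],[54,6],[57,2],[57,6],[62,2],[62,6],[64,2]]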